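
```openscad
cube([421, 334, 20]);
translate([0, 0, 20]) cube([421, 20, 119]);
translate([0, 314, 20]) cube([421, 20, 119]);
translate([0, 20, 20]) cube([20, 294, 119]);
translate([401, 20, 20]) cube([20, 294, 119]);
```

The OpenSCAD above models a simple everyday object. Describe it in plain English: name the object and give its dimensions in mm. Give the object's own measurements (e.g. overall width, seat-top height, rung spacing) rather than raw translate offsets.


An open-topped rectangular box: outside dimensions 421×334×139 mm, with a uniform wall and base thickness of 20 mm. The base is a full 421×334 slab on the floor; four walls sit on top of the base. The front and back walls (the −y and +y sides) span the full width; the two side walls fit between them.


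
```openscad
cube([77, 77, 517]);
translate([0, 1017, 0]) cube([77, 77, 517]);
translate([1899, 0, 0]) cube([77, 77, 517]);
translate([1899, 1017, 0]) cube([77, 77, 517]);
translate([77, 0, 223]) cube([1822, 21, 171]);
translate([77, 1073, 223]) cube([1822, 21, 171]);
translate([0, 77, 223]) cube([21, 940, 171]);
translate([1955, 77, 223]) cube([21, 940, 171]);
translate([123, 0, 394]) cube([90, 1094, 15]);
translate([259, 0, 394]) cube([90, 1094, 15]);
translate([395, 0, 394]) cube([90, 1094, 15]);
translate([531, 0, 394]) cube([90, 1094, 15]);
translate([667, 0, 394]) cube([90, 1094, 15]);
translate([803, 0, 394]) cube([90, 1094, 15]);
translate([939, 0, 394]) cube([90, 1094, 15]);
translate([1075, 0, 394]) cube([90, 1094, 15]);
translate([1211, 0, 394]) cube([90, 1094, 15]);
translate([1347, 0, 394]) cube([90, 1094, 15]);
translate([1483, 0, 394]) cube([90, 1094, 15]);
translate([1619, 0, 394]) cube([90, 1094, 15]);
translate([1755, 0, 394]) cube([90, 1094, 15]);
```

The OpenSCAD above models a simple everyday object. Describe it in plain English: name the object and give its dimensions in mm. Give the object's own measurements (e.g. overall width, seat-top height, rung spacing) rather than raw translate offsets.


A bed frame 1976 mm long (x) by 1094 mm wide (y). Four 77×77 mm corner posts, 517 mm tall, at the corners of the footprint. Four rails of 21 mm thickness and 171 mm height run between adjacent posts with their undersides at z = 223 mm, their outer faces flush with the outside of the frame (the two x-running rails run between the posts' inner faces; the two y-running rails run between the posts' inner faces). 13 slats, each 90 mm wide (x) and 15 mm thick, lie across the top of the two x-running rails, running the full 1094 mm width of the frame in y; along x they sit between the end posts with a 46 mm gap after the −x posts and between neighbouring slats, leaving 54 mm before the +x posts.


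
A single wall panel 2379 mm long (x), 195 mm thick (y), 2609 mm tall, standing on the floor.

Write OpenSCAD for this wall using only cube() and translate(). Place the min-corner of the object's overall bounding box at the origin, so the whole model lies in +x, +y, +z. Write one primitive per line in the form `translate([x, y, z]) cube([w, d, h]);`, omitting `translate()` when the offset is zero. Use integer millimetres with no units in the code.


cube([2379, 195, 2609]);


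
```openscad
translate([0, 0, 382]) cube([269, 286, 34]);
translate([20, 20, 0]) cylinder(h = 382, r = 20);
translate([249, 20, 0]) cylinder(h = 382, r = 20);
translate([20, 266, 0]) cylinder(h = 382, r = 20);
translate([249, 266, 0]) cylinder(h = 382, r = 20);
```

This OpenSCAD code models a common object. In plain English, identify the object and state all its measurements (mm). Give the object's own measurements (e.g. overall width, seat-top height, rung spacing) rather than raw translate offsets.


A four-legged stool. The seat is a 269×286×34 mm slab whose top surface is at z = 416 mm; four round legs, each 40 mm in diameter, run from the floor (z = 0) to the underside of the seat, each leg's axis is inset half a diameter from the nearest pair of seat edges (so the leg's bounding box is flush with the corner).


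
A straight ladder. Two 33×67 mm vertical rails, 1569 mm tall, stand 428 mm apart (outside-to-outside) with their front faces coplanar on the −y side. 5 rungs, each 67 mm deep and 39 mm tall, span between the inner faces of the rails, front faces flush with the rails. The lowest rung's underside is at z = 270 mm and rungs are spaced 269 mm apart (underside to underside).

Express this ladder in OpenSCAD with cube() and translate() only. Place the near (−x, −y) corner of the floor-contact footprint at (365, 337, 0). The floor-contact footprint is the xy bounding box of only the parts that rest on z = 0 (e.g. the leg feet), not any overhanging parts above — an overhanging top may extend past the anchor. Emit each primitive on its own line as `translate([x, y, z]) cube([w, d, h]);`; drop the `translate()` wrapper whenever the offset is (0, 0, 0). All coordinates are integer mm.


translate([365, 337, 0]) cube([33, 67, 1569]);
translate([760, 337, 0]) cube([33, 67, 1569]);
translate([398, 337, 270]) cube([362, 67, 39]);
translate([398, 337, 539]) cube([362, 67, 39]);
translate([398, 337, 808]) cube([362, 67, 39]);
translate([398, 337, 1077]) cube([362, 67, 39]);
translate([398, 337, 1346]) cube([362, 67, 39]);


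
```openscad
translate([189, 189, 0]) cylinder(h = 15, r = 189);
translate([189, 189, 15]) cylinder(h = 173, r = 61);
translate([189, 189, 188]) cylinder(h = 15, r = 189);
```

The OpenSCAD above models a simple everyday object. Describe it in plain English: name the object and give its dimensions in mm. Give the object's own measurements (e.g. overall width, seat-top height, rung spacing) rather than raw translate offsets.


A spool: two coaxial disc flanges of radius 189 mm and thickness 15 mm, joined by a core cylinder of radius 61 mm and height 173 mm. The lower flange rests on z = 0 and the three cylinders share a vertical axis.


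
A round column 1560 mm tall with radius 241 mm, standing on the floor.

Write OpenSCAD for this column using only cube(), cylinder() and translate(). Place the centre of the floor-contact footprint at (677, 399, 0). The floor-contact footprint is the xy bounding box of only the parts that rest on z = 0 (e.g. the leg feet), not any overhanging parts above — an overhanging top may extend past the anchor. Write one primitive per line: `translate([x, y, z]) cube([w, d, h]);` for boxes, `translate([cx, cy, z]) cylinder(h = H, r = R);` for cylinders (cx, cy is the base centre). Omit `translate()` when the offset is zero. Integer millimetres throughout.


translate([677, 399, 0]) cylinder(h = 1560, r = 241);


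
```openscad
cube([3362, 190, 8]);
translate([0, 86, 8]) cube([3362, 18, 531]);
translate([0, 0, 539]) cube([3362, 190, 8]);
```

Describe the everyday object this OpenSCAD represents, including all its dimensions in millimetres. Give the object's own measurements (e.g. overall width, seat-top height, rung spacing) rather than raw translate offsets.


An I-beam lying along x, 3362 mm long. Overall section height 547 mm. Two flanges 190 mm wide (y) and 8 mm thick, one on the floor and one at the top; a web 18 mm thick runs between them, centred on the flange width.


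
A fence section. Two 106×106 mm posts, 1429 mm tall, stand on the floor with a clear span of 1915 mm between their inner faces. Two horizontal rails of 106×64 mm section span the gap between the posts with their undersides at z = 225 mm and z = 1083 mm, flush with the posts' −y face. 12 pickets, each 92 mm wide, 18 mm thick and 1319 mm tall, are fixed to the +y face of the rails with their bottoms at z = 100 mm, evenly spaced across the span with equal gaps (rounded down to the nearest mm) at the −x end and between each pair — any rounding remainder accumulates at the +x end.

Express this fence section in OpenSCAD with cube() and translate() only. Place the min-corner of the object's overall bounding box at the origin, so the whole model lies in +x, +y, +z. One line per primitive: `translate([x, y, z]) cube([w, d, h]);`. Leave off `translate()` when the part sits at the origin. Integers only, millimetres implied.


cube([106, 106, 1429]);
translate([2021, 0, 0]) cube([106, 106, 1429]);
translate([106, 0, 225]) cube([1915, 106, 64]);
translate([106, 0, 1083]) cube([1915, 106, 64]);
translate([168, 106, 100]) cube([92, 18, 1319]);
translate([322, 106, 100]) cube([92, 18, 1319]);
translate([476, 106, 100]) cube([92, 18, 1319]);
translate([630, 106, 100]) cube([92, 18, 1319]);
translate([784, 106, 100]) cube([92, 18, 1319]);
translate([938, 106, 100]) cube([92, 18, 1319]);
translate([1092, 106, 100]) cube([92, 18, 1319]);
translate([1246, 106, 100]) cube([92, 18, 1319]);
translate([1400, 106, 100]) cube([92, 18, 1319]);
translate([1554, 106, 100]) cube([92, 18, 1319]);
translate([1708, 106, 100]) cube([92, 18, 1319]);
translate([1862, 106, 100]) cube([92, 18, 1319]);


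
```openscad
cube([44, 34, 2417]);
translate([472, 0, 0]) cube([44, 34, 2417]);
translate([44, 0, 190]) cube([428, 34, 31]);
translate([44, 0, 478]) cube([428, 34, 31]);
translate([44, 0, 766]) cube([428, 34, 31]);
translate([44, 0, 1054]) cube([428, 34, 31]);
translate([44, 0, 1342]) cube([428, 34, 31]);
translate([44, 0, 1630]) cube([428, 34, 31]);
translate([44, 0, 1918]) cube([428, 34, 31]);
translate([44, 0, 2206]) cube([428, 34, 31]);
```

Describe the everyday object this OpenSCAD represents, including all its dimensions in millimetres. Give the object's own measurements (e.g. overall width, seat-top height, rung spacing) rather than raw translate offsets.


A straight ladder. Two 44×34 mm vertical rails, 2417 mm tall, stand 516 mm apart (outside-to-outside) with their front faces coplanar on the −y side. 8 rungs, each 34 mm deep and 31 mm tall, span between the inner faces of the rails, front faces flush with the rails. The lowest rung's underside is at z = 190 mm and rungs are spaced 288 mm apart (underside to underside).


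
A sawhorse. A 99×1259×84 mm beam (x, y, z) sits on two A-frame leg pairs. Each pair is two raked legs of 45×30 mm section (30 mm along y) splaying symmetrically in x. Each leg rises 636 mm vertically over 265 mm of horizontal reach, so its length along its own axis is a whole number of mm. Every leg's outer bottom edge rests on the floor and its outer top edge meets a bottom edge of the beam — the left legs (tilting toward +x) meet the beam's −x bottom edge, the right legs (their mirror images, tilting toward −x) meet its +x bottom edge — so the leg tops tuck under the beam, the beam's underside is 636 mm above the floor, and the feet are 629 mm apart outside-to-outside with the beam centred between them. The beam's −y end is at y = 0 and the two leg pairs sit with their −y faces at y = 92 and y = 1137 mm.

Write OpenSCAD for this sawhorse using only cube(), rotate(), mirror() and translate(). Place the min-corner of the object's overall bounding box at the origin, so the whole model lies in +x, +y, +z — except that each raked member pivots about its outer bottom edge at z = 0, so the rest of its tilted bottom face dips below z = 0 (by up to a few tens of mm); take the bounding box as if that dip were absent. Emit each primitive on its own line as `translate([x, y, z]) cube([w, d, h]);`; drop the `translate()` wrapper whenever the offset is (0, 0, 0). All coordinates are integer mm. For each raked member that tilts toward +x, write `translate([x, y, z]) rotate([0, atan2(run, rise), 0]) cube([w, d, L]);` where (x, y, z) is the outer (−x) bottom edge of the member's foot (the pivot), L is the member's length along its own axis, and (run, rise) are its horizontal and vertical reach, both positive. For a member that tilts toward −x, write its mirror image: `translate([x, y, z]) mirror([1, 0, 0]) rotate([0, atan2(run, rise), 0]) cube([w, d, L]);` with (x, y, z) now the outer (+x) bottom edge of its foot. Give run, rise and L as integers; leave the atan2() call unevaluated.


// leg length = √(265² + 636²) = 689
// right-leg outer foot x = 2·265 + 99 = 629
// beam min-corner = (265, 0, 636)
translate([265, 0, 636]) cube([99, 1259, 84]);
translate([0, 92, 0]) rotate([0, atan2(265, 636), 0]) cube([45, 30, 689]);
translate([629, 92, 0]) mirror([1, 0, 0]) rotate([0, atan2(265, 636), 0]) cube([45, 30, 689]);
translate([0, 1137, 0]) rotate([0, atan2(265, 636), 0]) cube([45, 30, 689]);
translate([629, 1137, 0]) mirror([1, 0, 0]) rotate([0, atan2(265, 636), 0]) cube([45, 30, 689]);


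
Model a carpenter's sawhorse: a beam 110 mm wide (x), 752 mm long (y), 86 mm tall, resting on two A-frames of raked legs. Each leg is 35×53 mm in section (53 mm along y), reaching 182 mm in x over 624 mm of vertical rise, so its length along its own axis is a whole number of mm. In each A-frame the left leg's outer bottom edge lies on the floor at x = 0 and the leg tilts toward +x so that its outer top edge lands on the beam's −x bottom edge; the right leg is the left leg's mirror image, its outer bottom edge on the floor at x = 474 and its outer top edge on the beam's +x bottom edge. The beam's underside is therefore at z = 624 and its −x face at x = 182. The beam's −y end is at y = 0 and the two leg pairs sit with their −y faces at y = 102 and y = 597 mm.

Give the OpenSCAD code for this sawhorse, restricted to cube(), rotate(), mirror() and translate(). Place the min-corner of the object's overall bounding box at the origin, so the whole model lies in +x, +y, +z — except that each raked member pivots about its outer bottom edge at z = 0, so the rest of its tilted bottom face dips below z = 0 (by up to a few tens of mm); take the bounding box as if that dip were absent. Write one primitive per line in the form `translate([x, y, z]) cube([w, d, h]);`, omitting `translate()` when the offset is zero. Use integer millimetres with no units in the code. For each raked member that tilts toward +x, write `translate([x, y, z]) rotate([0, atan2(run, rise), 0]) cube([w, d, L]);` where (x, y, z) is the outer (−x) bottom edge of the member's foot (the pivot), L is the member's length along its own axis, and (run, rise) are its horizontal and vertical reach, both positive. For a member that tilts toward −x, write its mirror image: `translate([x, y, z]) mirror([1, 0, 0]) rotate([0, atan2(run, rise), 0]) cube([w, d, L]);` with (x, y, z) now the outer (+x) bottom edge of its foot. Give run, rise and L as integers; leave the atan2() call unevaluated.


translate([182, 0, 624]) cube([110, 752, 86]);
translate([0, 102, 0]) rotate([0, atan2(182, 624), 0]) cube([35, 53, 650]);
translate([474, 102, 0]) mirror([1, 0, 0]) rotate([0, atan2(182, 624), 0]) cube([35, 53, 650]);
translate([0, 597, 0]) rotate([0, atan2(182, 624), 0]) cube([35, 53, 650]);
translate([474, 597, 0]) mirror([1, 0, 0]) rotate([0, atan2(182, 624), 0]) cube([35, 53, 650]);


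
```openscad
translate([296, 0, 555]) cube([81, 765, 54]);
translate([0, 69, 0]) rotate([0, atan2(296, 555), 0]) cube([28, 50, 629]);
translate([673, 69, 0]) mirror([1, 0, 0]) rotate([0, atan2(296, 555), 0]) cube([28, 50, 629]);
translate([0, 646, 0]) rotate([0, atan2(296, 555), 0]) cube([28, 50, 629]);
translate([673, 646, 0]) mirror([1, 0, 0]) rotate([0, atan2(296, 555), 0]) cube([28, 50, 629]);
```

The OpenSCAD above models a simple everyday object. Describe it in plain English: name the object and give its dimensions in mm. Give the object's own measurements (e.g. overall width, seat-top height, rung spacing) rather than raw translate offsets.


A sawhorse. A 81×765×54 mm beam (x, y, z) sits on two A-frame leg pairs. Each pair is two raked legs of 28×50 mm section (50 mm along y) splaying symmetrically in x. Each leg rises 555 mm vertically over 296 mm of horizontal reach and is 629 mm long along its own axis. Every leg's outer bottom edge rests on the floor and its outer top edge meets a bottom edge of the beam — the left legs (tilting toward +x) meet the beam's −x bottom edge, the right legs (their mirror images, tilting toward −x) meet its +x bottom edge — so the leg tops tuck under the beam, the beam's underside is 555 mm above the floor, and the feet are 673 mm apart outside-to-outside with the beam centred between them. The two leg pairs are set in 69 mm from either end of the beam.


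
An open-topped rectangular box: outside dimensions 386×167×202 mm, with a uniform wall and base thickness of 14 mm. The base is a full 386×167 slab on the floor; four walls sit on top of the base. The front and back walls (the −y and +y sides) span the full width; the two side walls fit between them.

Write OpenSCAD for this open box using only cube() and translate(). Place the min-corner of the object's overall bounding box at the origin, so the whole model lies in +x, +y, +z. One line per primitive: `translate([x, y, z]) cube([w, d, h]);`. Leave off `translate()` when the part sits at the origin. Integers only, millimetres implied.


cube([386, 167, 14]);
translate([0, 0, 14]) cube([386, 14, 188]);
translate([0, 153, 14]) cube([386, 14, 188]);
translate([0, 14, 14]) cube([14, 139, 188]);
translate([372, 14, 14]) cube([14, 139, 188]);


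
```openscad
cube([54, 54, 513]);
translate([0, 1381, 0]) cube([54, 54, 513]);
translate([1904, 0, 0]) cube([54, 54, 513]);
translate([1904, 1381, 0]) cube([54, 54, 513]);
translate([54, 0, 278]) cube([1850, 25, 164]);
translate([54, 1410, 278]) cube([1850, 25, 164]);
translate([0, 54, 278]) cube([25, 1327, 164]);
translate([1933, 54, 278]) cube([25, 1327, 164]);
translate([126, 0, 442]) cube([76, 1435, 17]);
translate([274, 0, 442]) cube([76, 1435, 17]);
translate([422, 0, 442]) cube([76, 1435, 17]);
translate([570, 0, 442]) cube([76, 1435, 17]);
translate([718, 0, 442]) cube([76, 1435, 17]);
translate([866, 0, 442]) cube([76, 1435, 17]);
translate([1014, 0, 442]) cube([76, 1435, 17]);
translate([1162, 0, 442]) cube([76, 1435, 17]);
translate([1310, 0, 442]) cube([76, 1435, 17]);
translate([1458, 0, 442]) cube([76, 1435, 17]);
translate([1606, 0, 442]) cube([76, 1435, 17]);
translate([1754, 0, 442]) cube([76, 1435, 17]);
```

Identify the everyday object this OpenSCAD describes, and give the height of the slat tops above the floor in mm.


A bed frame. The slat-top height is 459 mm.

Four posts, four rails, and a row of slats — a bed frame. Slats sit on the rails at z = 278 + 164 = 442; with slat thickness 17, the top is 459 mm.


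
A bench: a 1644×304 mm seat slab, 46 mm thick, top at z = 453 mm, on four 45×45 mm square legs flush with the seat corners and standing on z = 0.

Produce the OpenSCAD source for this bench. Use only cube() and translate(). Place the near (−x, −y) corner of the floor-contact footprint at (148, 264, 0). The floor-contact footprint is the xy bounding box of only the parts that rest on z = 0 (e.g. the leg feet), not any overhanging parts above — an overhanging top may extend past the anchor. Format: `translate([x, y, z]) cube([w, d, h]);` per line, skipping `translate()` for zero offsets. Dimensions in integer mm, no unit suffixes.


translate([148, 264, 407]) cube([1644, 304, 46]);
translate([148, 264, 0]) cube([45, 45, 407]);
translate([148, 523, 0]) cube([45, 45, 407]);
translate([1747, 264, 0]) cube([45, 45, 407]);
translate([1747, 523, 0]) cube([45, 45, 407]);


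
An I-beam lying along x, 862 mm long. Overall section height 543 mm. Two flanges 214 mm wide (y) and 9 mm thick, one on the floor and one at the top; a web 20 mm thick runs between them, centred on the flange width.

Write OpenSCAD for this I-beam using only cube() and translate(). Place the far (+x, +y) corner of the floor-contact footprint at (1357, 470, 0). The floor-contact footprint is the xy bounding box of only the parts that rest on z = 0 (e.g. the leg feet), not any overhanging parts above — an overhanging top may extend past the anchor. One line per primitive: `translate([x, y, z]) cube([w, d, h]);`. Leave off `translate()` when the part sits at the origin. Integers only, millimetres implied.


translate([495, 256, 0]) cube([862, 214, 9]);
translate([495, 353, 9]) cube([862, 20, 525]);
translate([495, 256, 534]) cube([862, 214, 9]);


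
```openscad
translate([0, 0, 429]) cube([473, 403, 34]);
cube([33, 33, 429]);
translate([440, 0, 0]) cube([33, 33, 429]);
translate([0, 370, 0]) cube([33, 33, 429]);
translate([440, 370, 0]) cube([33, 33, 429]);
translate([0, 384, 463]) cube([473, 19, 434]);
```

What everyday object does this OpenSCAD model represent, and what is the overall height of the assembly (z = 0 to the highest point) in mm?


A chair. The overall height is 897 mm.

A slab on four corner posts with a tall panel at the back — a chair. The seat slab sits at z = 429 with thickness 34, and the 434 mm backrest starts at the seat top, so the overall height is 429 + 34 + 434 = 897 mm.


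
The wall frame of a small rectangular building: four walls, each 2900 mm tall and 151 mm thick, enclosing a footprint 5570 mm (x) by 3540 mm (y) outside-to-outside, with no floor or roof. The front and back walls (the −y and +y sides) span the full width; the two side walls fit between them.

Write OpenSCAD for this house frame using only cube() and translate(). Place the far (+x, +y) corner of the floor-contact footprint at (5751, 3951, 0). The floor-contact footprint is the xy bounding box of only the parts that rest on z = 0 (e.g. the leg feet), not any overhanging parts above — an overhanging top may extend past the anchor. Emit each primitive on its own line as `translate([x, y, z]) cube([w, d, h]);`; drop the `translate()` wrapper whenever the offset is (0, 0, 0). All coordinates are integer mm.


translate([181, 411, 0]) cube([5570, 151, 2900]);
translate([181, 3800, 0]) cube([5570, 151, 2900]);
translate([181, 562, 0]) cube([151, 3238, 2900]);
translate([5600, 562, 0]) cube([151, 3238, 2900]);


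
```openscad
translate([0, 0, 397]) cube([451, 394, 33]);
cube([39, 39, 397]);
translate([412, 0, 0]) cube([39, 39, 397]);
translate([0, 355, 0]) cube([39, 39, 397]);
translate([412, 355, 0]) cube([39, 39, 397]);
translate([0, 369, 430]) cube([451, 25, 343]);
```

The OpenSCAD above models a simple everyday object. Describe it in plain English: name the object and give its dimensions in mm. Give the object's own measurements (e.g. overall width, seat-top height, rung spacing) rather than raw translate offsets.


A chair. The seat is a 451×394×33 mm slab with its top at z = 430 mm, on four 39×39 mm corner legs (flush with the seat edges, standing on z = 0). A flat backrest 25 mm thick, 343 mm tall, spans the full seat width and rises from the seat top along its +y edge, rear face flush with the rear of the seat.


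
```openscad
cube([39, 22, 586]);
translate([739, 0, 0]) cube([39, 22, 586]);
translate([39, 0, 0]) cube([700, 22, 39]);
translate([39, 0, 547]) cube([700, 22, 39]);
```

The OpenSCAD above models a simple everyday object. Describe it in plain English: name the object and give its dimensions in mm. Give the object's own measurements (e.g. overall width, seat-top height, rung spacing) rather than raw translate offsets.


A rectangular picture frame lying in the x–z plane (depth along y). The opening is 700 mm wide (x) by 508 mm tall (z), surrounded by a border 39 mm wide on all four sides. The frame is 22 mm deep and is made of two full-height vertical stiles with two horizontal rails fitted between them.


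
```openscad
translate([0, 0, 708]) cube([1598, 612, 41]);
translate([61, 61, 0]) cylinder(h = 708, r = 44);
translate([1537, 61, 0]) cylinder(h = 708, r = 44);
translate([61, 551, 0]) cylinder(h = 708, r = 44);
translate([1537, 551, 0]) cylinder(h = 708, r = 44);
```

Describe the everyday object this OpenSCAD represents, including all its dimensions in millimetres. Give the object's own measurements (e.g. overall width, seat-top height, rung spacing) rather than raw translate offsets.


A rectangular dining table. The top is 1598×612×41 mm with its upper surface at z = 749 mm. It stands on four round legs of 88 mm diameter, each leg's bounding box inset 17 mm from the nearest pair of top edges, running from the floor to the underside of the top.


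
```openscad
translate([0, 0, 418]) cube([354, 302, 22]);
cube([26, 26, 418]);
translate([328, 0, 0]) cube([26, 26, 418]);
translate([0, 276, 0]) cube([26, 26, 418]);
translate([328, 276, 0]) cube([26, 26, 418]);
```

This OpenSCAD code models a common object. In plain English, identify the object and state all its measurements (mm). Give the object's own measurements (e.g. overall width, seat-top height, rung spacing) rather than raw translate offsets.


A four-legged stool. The seat is a 354×302×22 mm slab whose top surface is at z = 440 mm; four square legs, each 26×26 mm in cross-section, run from the floor (z = 0) to the underside of the seat, each flush with a corner of the seat.


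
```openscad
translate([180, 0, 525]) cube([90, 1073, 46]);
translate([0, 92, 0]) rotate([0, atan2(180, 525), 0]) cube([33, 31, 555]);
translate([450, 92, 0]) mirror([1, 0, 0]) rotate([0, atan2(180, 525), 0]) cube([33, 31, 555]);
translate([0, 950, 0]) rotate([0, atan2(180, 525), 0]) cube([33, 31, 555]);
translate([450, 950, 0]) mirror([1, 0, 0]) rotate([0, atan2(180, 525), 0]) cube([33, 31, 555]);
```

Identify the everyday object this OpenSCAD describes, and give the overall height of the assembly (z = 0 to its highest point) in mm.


A sawhorse. The overall height is 571 mm.

A beam across two mirrored pairs of raked legs — a sawhorse. The beam's underside is at z = 525 (matching the legs' vertical rise in atan2(180, 525)) and the beam is 46 mm tall, so its top is at 525 + 46 = 571 mm. The raked legs top out at the beam's underside, so that is the highest point.


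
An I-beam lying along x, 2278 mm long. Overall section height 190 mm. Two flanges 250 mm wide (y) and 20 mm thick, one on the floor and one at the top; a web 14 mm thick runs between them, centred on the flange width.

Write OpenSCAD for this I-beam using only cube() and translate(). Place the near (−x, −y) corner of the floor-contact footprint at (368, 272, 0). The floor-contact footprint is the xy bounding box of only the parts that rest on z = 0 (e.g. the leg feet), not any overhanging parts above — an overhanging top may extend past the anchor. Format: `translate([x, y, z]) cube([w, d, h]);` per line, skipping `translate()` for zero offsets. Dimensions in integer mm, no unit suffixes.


translate([368, 272, 0]) cube([2278, 250, 20]);
translate([368, 390, 20]) cube([2278, 14, 150]);
translate([368, 272, 170]) cube([2278, 250, 20]);


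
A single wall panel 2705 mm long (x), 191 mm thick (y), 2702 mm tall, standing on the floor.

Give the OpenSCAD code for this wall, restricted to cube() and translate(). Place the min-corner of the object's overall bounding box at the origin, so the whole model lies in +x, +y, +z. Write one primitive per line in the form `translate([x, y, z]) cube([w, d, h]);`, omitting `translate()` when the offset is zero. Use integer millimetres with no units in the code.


cube([2705, 191, 2702]);


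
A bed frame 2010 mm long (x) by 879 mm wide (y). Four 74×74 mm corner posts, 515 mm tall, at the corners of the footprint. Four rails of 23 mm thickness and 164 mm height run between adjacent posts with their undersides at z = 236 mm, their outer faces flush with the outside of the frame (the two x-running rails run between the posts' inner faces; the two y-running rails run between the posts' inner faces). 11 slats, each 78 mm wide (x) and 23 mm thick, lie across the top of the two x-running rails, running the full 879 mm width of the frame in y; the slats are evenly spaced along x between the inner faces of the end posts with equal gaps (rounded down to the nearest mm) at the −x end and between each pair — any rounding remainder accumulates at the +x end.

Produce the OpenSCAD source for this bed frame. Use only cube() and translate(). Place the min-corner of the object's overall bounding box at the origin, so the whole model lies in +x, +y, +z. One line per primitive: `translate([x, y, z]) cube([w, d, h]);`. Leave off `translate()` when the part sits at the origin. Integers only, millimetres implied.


// slat z = rail_z + rail_h = 236 + 164 = 400
// slat gap = ⌊(1862 − 11·78) / 12⌋ = 83
cube([74, 74, 515]);
translate([0, 805, 0]) cube([74, 74, 515]);
translate([1936, 0, 0]) cube([74, 74, 515]);
translate([1936, 805, 0]) cube([74, 74, 515]);
translate([74, 0, 236]) cube([1862, 23, 164]);
translate([74, 856, 236]) cube([1862, 23, 164]);
translate([0, 74, 236]) cube([23, 731, 164]);
translate([1987, 74, 236]) cube([23, 731, 164]);
translate([157, 0, 400]) cube([78, 879, 23]);
translate([318, 0, 400]) cube([78, 879, 23]);
translate([479, 0, 400]) cube([78, 879, 23]);
translate([640, 0, 400]) cube([78, 879, 23]);
translate([801, 0, 400]) cube([78, 879, 23]);
translate([962, 0, 400]) cube([78, 879, 23]);
translate([1123, 0, 400]) cube([78, 879, 23]);
translate([1284, 0, 400]) cube([78, 879, 23]);
translate([1445, 0, 400]) cube([78, 879, 23]);
translate([1606, 0, 400]) cube([78, 879, 23]);
translate([1767, 0, 400]) cube([78, 879, 23]);


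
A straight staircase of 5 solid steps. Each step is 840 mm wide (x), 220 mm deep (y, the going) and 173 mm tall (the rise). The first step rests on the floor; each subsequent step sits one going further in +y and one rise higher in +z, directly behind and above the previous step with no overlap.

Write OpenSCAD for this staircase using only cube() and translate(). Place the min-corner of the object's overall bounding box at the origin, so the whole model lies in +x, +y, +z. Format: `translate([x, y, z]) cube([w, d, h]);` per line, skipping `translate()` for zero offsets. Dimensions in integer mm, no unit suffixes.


cube([840, 220, 173]);
translate([0, 220, 173]) cube([840, 220, 173]);
translate([0, 440, 346]) cube([840, 220, 173]);
translate([0, 660, 519]) cube([840, 220, 173]);
translate([0, 880, 692]) cube([840, 220, 173]);


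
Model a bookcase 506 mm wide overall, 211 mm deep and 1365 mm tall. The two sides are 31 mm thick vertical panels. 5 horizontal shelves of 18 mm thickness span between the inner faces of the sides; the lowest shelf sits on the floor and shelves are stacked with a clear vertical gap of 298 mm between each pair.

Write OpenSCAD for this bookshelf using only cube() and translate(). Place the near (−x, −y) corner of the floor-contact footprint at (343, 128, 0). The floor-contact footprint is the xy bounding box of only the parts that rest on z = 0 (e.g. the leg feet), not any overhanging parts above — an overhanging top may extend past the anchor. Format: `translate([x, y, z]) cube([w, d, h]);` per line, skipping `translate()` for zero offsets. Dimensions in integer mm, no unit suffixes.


translate([343, 128, 0]) cube([31, 211, 1365]);
translate([818, 128, 0]) cube([31, 211, 1365]);
translate([374, 128, 0]) cube([444, 211, 18]);
translate([374, 128, 316]) cube([444, 211, 18]);
translate([374, 128, 632]) cube([444, 211, 18]);
translate([374, 128, 948]) cube([444, 211, 18]);
translate([374, 128, 1264]) cube([444, 211, 18]);


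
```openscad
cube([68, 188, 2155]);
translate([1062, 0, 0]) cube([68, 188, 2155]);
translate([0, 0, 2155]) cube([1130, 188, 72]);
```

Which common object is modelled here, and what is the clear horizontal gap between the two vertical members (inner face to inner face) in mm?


A door frame. The clear opening width is 994 mm.

Two 2155 mm tall posts with a header on top — a door frame. The left jamb is 68 mm wide at x = 0; the right jamb starts at x = 1062. The clear opening is 1062 − 68 = 994 mm.


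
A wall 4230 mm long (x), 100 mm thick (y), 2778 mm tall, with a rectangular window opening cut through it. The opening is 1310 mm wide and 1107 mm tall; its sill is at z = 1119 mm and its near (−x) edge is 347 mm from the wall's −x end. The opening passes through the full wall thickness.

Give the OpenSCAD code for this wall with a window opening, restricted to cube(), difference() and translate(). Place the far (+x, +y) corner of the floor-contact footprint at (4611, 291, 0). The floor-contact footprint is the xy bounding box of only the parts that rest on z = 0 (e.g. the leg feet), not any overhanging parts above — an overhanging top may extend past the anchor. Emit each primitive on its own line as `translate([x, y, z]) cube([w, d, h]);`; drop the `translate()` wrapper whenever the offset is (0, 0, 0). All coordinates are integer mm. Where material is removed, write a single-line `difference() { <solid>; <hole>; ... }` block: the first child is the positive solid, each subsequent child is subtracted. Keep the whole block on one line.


difference() { translate([381, 191, 0]) cube([4230, 100, 2778]); translate([728, 191, 1119]) cube([1310, 100, 1107]); }


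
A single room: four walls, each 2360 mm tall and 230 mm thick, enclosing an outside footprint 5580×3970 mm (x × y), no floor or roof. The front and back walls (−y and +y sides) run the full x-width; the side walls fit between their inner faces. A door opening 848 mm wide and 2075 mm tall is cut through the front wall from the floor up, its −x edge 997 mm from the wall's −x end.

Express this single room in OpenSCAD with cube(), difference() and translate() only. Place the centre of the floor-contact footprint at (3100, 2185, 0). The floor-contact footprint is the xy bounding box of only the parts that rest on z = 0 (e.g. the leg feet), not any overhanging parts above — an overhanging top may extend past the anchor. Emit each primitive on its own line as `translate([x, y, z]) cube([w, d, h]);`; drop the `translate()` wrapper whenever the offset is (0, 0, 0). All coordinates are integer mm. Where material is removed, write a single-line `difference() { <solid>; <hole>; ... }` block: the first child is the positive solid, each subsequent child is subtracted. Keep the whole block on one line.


difference() { translate([310, 200, 0]) cube([5580, 230, 2360]); translate([1307, 200, 0]) cube([848, 230, 2075]); }
translate([310, 3940, 0]) cube([5580, 230, 2360]);
translate([310, 430, 0]) cube([230, 3510, 2360]);
translate([5660, 430, 0]) cube([230, 3510, 2360]);


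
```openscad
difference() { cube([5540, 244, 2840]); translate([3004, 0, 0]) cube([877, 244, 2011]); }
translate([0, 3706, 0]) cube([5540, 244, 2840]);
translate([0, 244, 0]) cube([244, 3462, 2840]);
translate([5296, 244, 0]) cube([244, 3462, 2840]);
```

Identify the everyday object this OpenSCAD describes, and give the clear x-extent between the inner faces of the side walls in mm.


A single room. The interior width is 5052 mm.

Four walls enclosing a rectangle with a door in the front wall — a room. Outside width 5540 minus two 244 mm walls gives 5052 mm.


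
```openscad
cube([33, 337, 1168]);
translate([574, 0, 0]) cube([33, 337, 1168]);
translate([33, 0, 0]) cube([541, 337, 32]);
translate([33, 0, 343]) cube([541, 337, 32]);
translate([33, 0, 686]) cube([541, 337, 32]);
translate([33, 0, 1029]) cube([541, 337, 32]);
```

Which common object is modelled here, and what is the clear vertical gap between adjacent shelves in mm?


A bookshelf. The clear shelf gap is 311 mm.

Two tall side panels with 4 horizontal boards between them — a bookshelf. The first two shelf undersides are at z = 0 and z = 343; with shelf thickness 32, the clear gap is 343 − 0 − 32 = 311 mm.


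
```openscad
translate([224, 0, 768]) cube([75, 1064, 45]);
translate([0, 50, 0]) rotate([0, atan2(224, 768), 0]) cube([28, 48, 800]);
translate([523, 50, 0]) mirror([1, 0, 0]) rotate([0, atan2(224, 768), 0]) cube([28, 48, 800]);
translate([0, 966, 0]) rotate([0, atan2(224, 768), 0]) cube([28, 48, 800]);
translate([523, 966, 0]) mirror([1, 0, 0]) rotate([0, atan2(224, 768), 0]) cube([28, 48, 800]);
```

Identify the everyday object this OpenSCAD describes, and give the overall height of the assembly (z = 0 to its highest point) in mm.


A sawhorse. The overall height is 813 mm.

A beam across two mirrored pairs of raked legs — a sawhorse. The beam's underside is at z = 768 (matching the legs' vertical rise in atan2(224, 768)) and the beam is 45 mm tall, so its top is at 768 + 45 = 813 mm. The raked legs top out at the beam's underside, so that is the highest point.


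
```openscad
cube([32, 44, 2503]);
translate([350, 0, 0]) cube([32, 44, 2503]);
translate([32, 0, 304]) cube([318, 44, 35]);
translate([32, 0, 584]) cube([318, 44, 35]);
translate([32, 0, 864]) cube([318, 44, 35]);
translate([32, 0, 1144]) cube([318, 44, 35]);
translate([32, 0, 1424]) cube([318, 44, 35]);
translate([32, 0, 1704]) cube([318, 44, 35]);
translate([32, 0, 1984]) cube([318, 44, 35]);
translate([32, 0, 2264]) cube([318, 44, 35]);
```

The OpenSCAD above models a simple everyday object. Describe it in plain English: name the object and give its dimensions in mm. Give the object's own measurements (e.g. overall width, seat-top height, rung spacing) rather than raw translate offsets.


A straight ladder. Two 32×44 mm vertical rails, 2503 mm tall, stand 382 mm apart (outside-to-outside) with their front faces coplanar on the −y side. 8 rungs, each 44 mm deep and 35 mm tall, span between the inner faces of the rails, front faces flush with the rails. The lowest rung's underside is at z = 304 mm and rungs are spaced 280 mm apart (underside to underside).


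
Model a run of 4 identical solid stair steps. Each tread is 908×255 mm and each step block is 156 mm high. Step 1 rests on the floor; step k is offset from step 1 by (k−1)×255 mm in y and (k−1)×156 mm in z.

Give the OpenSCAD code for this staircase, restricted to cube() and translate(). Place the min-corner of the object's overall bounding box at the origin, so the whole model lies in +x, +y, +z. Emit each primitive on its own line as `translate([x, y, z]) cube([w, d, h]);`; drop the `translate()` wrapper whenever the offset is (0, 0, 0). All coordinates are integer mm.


cube([908, 255, 156]);
translate([0, 255, 156]) cube([908, 255, 156]);
translate([0, 510, 312]) cube([908, 255, 156]);
translate([0, 765, 468]) cube([908, 255, 156]);


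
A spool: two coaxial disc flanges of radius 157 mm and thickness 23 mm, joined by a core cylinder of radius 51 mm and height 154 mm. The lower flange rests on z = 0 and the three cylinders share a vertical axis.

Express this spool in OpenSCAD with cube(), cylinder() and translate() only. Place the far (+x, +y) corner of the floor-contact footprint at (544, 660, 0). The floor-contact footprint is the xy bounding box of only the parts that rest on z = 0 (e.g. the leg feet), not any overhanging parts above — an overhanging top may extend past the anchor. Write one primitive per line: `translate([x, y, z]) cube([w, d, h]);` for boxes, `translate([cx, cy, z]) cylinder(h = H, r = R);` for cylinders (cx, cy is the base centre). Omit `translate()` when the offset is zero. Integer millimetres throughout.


translate([387, 503, 0]) cylinder(h = 23, r = 157);
translate([387, 503, 23]) cylinder(h = 154, r = 51);
translate([387, 503, 177]) cylinder(h = 23, r = 157);


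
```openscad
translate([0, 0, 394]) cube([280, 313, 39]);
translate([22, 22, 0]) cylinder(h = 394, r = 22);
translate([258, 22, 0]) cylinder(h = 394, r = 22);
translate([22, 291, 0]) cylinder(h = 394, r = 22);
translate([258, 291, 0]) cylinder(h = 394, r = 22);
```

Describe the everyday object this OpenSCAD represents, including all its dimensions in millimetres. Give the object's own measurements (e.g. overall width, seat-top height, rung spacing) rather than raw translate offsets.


A four-legged stool. The seat is a 280×313×39 mm slab whose top surface is at z = 433 mm; four round legs, each 44 mm in diameter, run from the floor (z = 0) to the underside of the seat, each leg's axis is inset half a diameter from the nearest pair of seat edges (so the leg's bounding box is flush with the corner).


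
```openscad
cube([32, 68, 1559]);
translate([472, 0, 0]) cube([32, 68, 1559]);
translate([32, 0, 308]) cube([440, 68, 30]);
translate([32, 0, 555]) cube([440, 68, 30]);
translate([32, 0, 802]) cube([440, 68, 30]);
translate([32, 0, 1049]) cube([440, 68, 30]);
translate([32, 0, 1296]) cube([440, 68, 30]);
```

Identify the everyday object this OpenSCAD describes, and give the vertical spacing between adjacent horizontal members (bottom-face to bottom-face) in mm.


A ladder. The rung spacing is 247 mm.

Two tall 32×68 posts with 5 short bars between them — a ladder. Adjacent rungs sit at z = 308 and z = 555, so the spacing is 555 − 308 = 247 mm.
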